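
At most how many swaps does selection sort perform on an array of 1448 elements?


Each of the 1447 passes places one element in its final position.
Pass 1: swap minimum into position 0
Pass 2: swap minimum of remaining into position 1
...
Pass 1447: last two elements, one swap
Maximum swaps = 1448 - 1 = 1447


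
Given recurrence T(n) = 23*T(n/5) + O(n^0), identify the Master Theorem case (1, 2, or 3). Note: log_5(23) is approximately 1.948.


Master Theorem parameters: a=23, b=5, c=0
log_b(a) = 1.948
Compare b^c with a: 5^0 = 1 < 23, so c < log_b(a).
Comparing c=0 vs log_b(a)=1.948:
0 < 1.948 => Case 1
Result: T(n) = O(n^(log_5 23)) ~ O(n^1.948)
Master Theorem case = 1


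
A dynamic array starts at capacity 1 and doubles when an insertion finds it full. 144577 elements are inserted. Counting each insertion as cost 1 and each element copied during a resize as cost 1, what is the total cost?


n = 144577
Insertion costs: 144577
Resizes copy 1, 2, 4, ... up to the largest power of 2 that is <= n-1 = 144576, i.e. 131072.
Copy costs = 1 + 2 + 4 + 8 + 16 + 32 + 64 + 128 + 256 + 512 + 1024 + 2048 + 4096 + 8192 + 16384 + 32768 + 65536 + 131072 = 262143
Total = 144577 + 262143 = 406720


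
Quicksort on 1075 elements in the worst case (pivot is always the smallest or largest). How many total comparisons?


In the worst case, each partition step picks the worst pivot:
  Partition 1: 1074 comparisons (n-1 elements to compare)
  Partition 2: 1073 comparisons
  Partition 3: 1072 comparisons
  Partition 4: 1071 comparisons
  Partition 5: 1070 comparisons
  ...
  Last partition: 0 comparisons
Total = (n-1) + (n-2) + ... + 1 + 0 = n*(n-1)/2
= 1075*1074/2 = 577275


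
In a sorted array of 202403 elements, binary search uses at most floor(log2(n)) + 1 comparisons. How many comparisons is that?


Halving sequence: 202403 -> 101201 -> 50600 -> 25300 -> 12650 -> 6325 -> 3162 -> 1581 -> 790 -> 395 -> 197 -> 98 -> 49 -> 24 -> 12 -> 6 -> 3 -> 1
Number of halvings = 17
Max comparisons = 17 + 1 = 18


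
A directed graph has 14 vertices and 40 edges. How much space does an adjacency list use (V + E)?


Adjacency list: one list head per vertex + one entry per edge
Vertex heads: 14
Edge entries: 40
Total = 14 + 40 = 54


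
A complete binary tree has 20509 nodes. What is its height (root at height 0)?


In a complete binary tree, level k holds nodes 2^k .. 2^(k+1)-1 (1-indexed).
Height = floor(log2(n)) = floor(log2(20509)) = 14
Check: 2^14 = 16384 <= 20509 < 32768 = 2^15


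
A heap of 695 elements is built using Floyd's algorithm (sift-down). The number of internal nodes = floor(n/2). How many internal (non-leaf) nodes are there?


Leaf nodes occupy roughly half the array.
Sift-down is called for each internal node, starting from the last one.
Internal nodes = floor(n/2) = floor(695/2) = 347


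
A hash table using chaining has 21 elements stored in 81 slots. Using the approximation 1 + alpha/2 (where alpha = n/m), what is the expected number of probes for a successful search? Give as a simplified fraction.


Load factor alpha = n/m = 21/81
Expected probes = 1 + alpha/2 = 1 + 21/(2*81)
= 1 + 21/162
= 162/162 + 21/162
= 183/162
Simplify: 61/54


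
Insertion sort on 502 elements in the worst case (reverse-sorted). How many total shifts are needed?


In the worst case (reverse-sorted), each element shifts past all previous:
  Element 1: 1 shifts
  Element 2: 2 shifts
  Element 3: 3 shifts
  Element 4: 4 shifts
  Element 5: 5 shifts
  ...
  Element 501: 501 shifts
Total = 1 + 2 + ... + 501
= 502*(502-1)/2 = 125751


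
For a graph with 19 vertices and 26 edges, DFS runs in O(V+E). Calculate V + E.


A full DFS traversal visits each vertex once and examines each edge once.
V = 19
E = 26
Sum = 19 + 26 = 45


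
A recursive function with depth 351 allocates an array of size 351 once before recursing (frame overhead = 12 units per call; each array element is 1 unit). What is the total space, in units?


Array allocation: 351 units (allocated once)
Stack frames: 351 deep * 12 per frame = 4212 units
Total = 351 + 4212 = 4563


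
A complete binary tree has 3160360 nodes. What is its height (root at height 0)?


In a complete binary tree, level k holds nodes 2^k .. 2^(k+1)-1 (1-indexed).
Height = floor(log2(n)) = floor(log2(3160360)) = 21
Check: 2^21 = 2097152 <= 3160360 < 4194304 = 2^22


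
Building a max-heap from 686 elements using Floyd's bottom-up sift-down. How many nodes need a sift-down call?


In a heap of 686 elements (0-indexed array):
  Last element index: 685
  Parent of last element: floor((685 - 1) / 2) = 342
  Internal nodes: indices 0 to 342
  Count = floor(686/2) = 343


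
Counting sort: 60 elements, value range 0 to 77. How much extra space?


n = 60 (output array)
k = 78 (count array for 78 distinct values)
Extra space = 60 + 78 = 138


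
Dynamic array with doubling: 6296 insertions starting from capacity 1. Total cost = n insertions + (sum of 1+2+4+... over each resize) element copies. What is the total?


n = 6296
Insertion costs: 6296
Resizes copy 1, 2, 4, ... up to the largest power of 2 that is <= n-1 = 6295, i.e. 4096.
Copy costs = 1 + 2 + 4 + 8 + 16 + 32 + 64 + 128 + 256 + 512 + 1024 + 2048 + 4096 = 8191
Total = 6296 + 8191 = 14487


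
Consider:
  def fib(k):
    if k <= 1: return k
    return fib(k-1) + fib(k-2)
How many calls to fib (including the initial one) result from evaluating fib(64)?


Let C(m) = total calls to evaluate fib(m). Then C(0)=C(1)=1, and
C(m) = 1 + C(m-1) + C(m-2) for m >= 2.
Build the table (each entry = 1 + previous two):
  C(0) = 1
  C(1) = 1
  C(2) = 1 + 1 + 1 = 3
  C(3) = 1 + 3 + 1 = 5
  C(4) = 1 + 5 + 3 = 9
  C(5) = 1 + 9 + 5 = 15
  C(6) = 1 + 15 + 9 = 25
  C(7) = 1 + 25 + 15 = 41
  C(8) = 1 + 41 + 25 = 67
  C(9) = 1 + 67 + 41 = 109
  C(10) = 1 + 109 + 67 = 177
  C(11) = 1 + 177 + 109 = 287
  C(12) = 1 + 287 + 177 = 465
  C(13) = 1 + 465 + 287 = 753
  C(14) = 1 + 753 + 465 = 1219
  C(15) = 1 + 1219 + 753 = 1973
  C(16) = 1 + 1973 + 1219 = 3193
  C(17) = 1 + 3193 + 1973 = 5167
  C(18) = 1 + 5167 + 3193 = 8361
  C(19) = 1 + 8361 + 5167 = 13529
  C(20) = 1 + 13529 + 8361 = 21891
  C(21) = 1 + 21891 + 13529 = 35421
  C(22) = 1 + 35421 + 21891 = 57313
  C(23) = 1 + 57313 + 35421 = 92735
  C(24) = 1 + 92735 + 57313 = 150049
  C(25) = 1 + 150049 + 92735 = 242785
  C(26) = 1 + 242785 + 150049 = 392835
  C(27) = 1 + 392835 + 242785 = 635621
  C(28) = 1 + 635621 + 392835 = 1028457
  C(29) = 1 + 1028457 + 635621 = 1664079
  C(30) = 1 + 1664079 + 1028457 = 2692537
  C(31) = 1 + 2692537 + 1664079 = 4356617
  C(32) = 1 + 4356617 + 2692537 = 7049155
  C(33) = 1 + 7049155 + 4356617 = 11405773
  C(34) = 1 + 11405773 + 7049155 = 18454929
  C(35) = 1 + 18454929 + 11405773 = 29860703
  C(36) = 1 + 29860703 + 18454929 = 48315633
  C(37) = 1 + 48315633 + 29860703 = 78176337
  C(38) = 1 + 78176337 + 48315633 = 126491971
  C(39) = 1 + 126491971 + 78176337 = 204668309
  C(40) = 1 + 204668309 + 126491971 = 331160281
  C(41) = 1 + 331160281 + 204668309 = 535828591
  C(42) = 1 + 535828591 + 331160281 = 866988873
  C(43) = 1 + 866988873 + 535828591 = 1402817465
  C(44) = 1 + 1402817465 + 866988873 = 2269806339
  C(45) = 1 + 2269806339 + 1402817465 = 3672623805
  C(46) = 1 + 3672623805 + 2269806339 = 5942430145
  C(47) = 1 + 5942430145 + 3672623805 = 9615053951
  C(48) = 1 + 9615053951 + 5942430145 = 15557484097
  C(49) = 1 + 15557484097 + 9615053951 = 25172538049
  C(50) = 1 + 25172538049 + 15557484097 = 40730022147
  C(51) = 1 + 40730022147 + 25172538049 = 65902560197
  C(52) = 1 + 65902560197 + 40730022147 = 106632582345
  C(53) = 1 + 106632582345 + 65902560197 = 172535142543
  C(54) = 1 + 172535142543 + 106632582345 = 279167724889
  C(55) = 1 + 279167724889 + 172535142543 = 451702867433
  C(56) = 1 + 451702867433 + 279167724889 = 730870592323
  C(57) = 1 + 730870592323 + 451702867433 = 1182573459757
  C(58) = 1 + 1182573459757 + 730870592323 = 1913444052081
  C(59) = 1 + 1913444052081 + 1182573459757 = 3096017511839
  C(60) = 1 + 3096017511839 + 1913444052081 = 5009461563921
  C(61) = 1 + 5009461563921 + 3096017511839 = 8105479075761
  C(62) = 1 + 8105479075761 + 5009461563921 = 13114940639683
  C(63) = 1 + 13114940639683 + 8105479075761 = 21220419715445
  C(64) = 1 + 21220419715445 + 13114940639683 = 34335360355129
Total calls for fib(64) = 34335360355129


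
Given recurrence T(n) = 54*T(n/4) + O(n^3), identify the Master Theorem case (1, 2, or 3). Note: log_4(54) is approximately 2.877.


Master Theorem parameters: a=54, b=4, c=3
log_b(a) = 2.877
Compare b^c with a: 4^3 = 64 > 54, so c > log_b(a).
Comparing c=3 vs log_b(a)=2.877:
3 > 2.877 => Case 3
Result: T(n) = O(n^3)
Master Theorem case = 3


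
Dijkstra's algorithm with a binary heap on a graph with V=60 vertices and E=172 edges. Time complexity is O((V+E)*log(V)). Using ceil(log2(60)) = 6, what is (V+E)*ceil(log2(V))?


Dijkstra with a binary heap: each vertex is extracted once, each edge may relax once.
Each heap operation costs O(log V).
V + E = 60 + 172 = 232
ceil(log2(60)) = 6 (since 2^5 = 32 < 60 <= 64 = 2^6)
Total heap work = (V+E) * ceil(log2(V)) = 232 * 6 = 1392


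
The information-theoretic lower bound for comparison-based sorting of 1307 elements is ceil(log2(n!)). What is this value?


A binary decision tree of height h has at most 2^h leaves and needs at least n! of them, so h >= ceil(log2(n!)).
1307! is far too large to multiply out, so use Stirling's series:
  ln(n!) ~ n ln n - n + (1/2) ln(2 pi n) + 1/(12n)  (error below 1/(360 n^3), negligible here)
  ln(1307) = 7.1754897
  n ln n = 1307 * 7.1754897 = 9378.3650
  (1/2) ln(2 pi * 1307) = (1/2) ln(8212.1232) = 4.5067
  1/(12*1307) = 0.0001
  ln(1307!) ~ 9378.3650 - 1307 + 4.5067 + 0.0001 = 8075.8718
Convert to base 2: log2(1307!) = 8075.8718 / ln 2 = 8075.8718 / 0.69314718 = 11651.0202
ceil(11651.0202) = 11652


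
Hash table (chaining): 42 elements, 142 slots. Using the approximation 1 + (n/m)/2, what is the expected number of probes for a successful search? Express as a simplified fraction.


Computing expected probes:
alpha = 42/142
= 1 + alpha/2
= 1 + 42/(2*142)
= (2*142 + 42) / (2*142)
= 326/284 = 163/142


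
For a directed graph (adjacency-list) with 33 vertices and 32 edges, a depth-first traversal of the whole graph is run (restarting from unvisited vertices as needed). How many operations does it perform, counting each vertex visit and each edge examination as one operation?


A full DFS traversal visits each vertex once and examines each edge once.
V = 33
E = 32
Sum = 33 + 32 = 65


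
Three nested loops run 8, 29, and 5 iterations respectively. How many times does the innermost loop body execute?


Loop 1 (outermost): 8 iterations
Loop 2 (middle): 29 iterations per outer
Loop 3 (innermost): 5 iterations per middle
Total = 8 * 29 * 5 = 1160


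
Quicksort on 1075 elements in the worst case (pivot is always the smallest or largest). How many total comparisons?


In the worst case, each partition step picks the worst pivot:
  Partition 1: 1074 comparisons (n-1 elements to compare)
  Partition 2: 1073 comparisons
  Partition 3: 1072 comparisons
  Partition 4: 1071 comparisons
  Partition 5: 1070 comparisons
  ...
  Last partition: 0 comparisons
Total = (n-1) + (n-2) + ... + 1 + 0 = n*(n-1)/2
= 1075*1074/2 = 577275


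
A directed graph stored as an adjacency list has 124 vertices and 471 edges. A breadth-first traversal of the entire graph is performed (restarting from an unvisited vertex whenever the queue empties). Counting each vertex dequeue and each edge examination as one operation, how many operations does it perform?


A full BFS traversal dequeues each vertex once and examines each edge once.
Vertex visits: 124
Edge visits: 471
V + E = 124 + 471 = 595


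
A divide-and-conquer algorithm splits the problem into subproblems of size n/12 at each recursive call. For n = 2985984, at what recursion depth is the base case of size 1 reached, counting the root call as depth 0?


At each depth, the problem size is divided by 12:
  Depth 0: problem size = 2985984
  Depth 1: problem size = 248832
  Depth 2: problem size = 20736
  Depth 3: problem size = 1728
  Depth 4: problem size = 144
  Depth 5: problem size = 12
  Depth 6: problem size = 1 (base case)
The base case is reached at depth log_12(2985984) = 6 (the tree has 7 levels counting depth 0, but the depth asked for is 6).
Recursion depth = 6


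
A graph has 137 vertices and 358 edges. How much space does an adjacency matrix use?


Adjacency matrix: V x V grid of entries
Space = V^2 = 137^2 = 137 * 137 = 18769


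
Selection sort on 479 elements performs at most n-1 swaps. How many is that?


Each of the 478 passes places one element in its final position.
Pass 1: swap minimum into position 0
Pass 2: swap minimum of remaining into position 1
...
Pass 478: last two elements, one swap
Maximum swaps = 479 - 1 = 478


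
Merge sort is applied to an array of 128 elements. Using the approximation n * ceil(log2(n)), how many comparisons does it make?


Merge sort divides the array into halves recursively.
Number of levels = ceil(log2(128)) = 7
At each level, approximately n = 128 comparisons are needed for merging.
Total comparisons ~ n * ceil(log2(n)) = 128 * 7 = 896


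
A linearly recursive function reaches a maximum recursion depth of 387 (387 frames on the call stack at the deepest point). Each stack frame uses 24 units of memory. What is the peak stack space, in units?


Maximum recursion depth = 387 frames
Memory per frame = 24 units
Total stack space = depth * frame_size
= 387 * 24 = 9288


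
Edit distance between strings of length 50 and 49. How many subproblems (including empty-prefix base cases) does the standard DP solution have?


The table includes base cases (empty prefixes).
Rows: (m+1) = 51
Columns: (n+1) = 50
Total = 51 * 50 = 2550


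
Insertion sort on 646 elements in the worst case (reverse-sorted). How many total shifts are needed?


In the worst case (reverse-sorted), each element shifts past all previous:
  Element 1: 1 shifts
  Element 2: 2 shifts
  Element 3: 3 shifts
  Element 4: 4 shifts
  Element 5: 5 shifts
  ...
  Element 645: 645 shifts
Total = 1 + 2 + ... + 645
= 646*(646-1)/2 = 208335


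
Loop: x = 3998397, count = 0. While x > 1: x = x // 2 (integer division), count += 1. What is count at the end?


The variable x halves each step:
x = 3998397 -> 1999198 -> 999599 -> 499799 -> 249899 -> 124949 -> 62474 -> 31237 -> 15618 -> 7809 -> 3904 -> 1952 -> 976 -> 488 -> 244 -> 122 -> 61 -> 30 -> 15 -> 7 -> 3 -> 1
Number of halvings = floor(log2(3998397)) = 21


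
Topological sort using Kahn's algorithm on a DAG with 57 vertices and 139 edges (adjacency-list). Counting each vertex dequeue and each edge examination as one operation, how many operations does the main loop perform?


Kahn's algorithm:
  1. Compute in-degrees: O(V + E)
  2. Process queue: each vertex dequeued once (O(V))
     each edge examined once (O(E))
Total = V + E = 57 + 139 = 196


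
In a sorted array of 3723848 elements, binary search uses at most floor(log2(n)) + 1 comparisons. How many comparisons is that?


Halving sequence: 3723848 -> 1861924 -> 930962 -> 465481 -> 232740 -> 116370 -> 58185 -> 29092 -> 14546 -> 7273 -> 3636 -> 1818 -> 909 -> 454 -> 227 -> 113 -> 56 -> 28 -> 14 -> 7 -> 3 -> 1
Number of halvings = 21
Max comparisons = 21 + 1 = 22


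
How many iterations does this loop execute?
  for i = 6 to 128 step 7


The loop variable i takes values starting at 6 and increments by 7 each iteration.
Sequence: i = 6, 13, 20, 27, 34, 41, 48, 55, 62, ...
The upper bound 128 is inclusive, so the count is floor((last - first) / step) + 1:
floor((128 - 6) / 7) + 1 = floor(122/7) + 1 = 17 + 1 = 18


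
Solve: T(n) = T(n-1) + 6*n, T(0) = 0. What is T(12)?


Expanding the recurrence:
T(12) = T(11) + 6*12
       = T(10) + 6*11 + 6*12
       ...
       = T(0) + 6*(1 + 2 + ... + 12)
       = 0 + 6 * 12*13/2
       = 0 + 6 * 78
       = 0 + 468 = 468


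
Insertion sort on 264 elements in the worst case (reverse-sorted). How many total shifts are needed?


In the worst case (reverse-sorted), each element shifts past all previous:
  Element 1: 1 shifts
  Element 2: 2 shifts
  Element 3: 3 shifts
  Element 4: 4 shifts
  Element 5: 5 shifts
  ...
  Element 263: 263 shifts
Total = 1 + 2 + ... + 263
= 264*(264-1)/2 = 34716


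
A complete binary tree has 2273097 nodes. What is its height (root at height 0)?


In a complete binary tree, level k holds nodes 2^k .. 2^(k+1)-1 (1-indexed).
Height = floor(log2(n)) = floor(log2(2273097)) = 21
Check: 2^21 = 2097152 <= 2273097 < 4194304 = 2^22


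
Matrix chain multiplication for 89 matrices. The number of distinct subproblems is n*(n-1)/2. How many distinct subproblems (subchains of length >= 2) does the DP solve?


Subproblems are indexed by (i, j) where i < j.
Number of such pairs = n*(n-1)/2
= 89 * 88 / 2
= 3916


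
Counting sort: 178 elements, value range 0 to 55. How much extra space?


n = 178 (output array)
k = 56 (count array for 56 distinct values)
Extra space = 178 + 56 = 234


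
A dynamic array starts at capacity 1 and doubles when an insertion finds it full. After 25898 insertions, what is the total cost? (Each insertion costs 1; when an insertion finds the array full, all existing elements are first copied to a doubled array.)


Insertion cost: 25898 (one per element)
Resizes occur just before inserting elements 2, 3, 5, 9, ...
Elements copied at each resize: 1 + 2 + 4 + 8 + 16 + 32 + 64 + 128 + 256 + 512 + 1024 + 2048 + 4096 + 8192 + 16384
Sum of copies = 32767 (geometric series: 2^k - 1)
Total = 25898 + 32767 = 58665


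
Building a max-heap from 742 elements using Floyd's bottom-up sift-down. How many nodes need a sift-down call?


In a heap of 742 elements (0-indexed array):
  Last element index: 741
  Parent of last element: floor((741 - 1) / 2) = 370
  Internal nodes: indices 0 to 370
  Count = floor(742/2) = 371


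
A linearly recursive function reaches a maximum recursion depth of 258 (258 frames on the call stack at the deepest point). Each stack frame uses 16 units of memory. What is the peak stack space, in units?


Maximum recursion depth = 258 frames
Memory per frame = 16 units
Total stack space = depth * frame_size
= 258 * 16 = 4128


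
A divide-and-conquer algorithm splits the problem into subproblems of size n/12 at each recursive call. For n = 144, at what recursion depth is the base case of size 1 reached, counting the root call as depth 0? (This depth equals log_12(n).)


At each depth, the problem size is divided by 12:
  Depth 0: problem size = 144
  Depth 1: problem size = 12
  Depth 2: problem size = 1 (base case)
The base case is reached at depth log_12(144) = 2 (the tree has 3 levels counting depth 0, but the depth asked for is 2).
Recursion depth = 2


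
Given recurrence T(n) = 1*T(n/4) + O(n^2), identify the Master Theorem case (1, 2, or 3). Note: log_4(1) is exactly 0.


Master Theorem parameters: a=1, b=4, c=2
log_b(a) = 0
Compare b^c with a: 4^2 = 16 > 1, so c > log_b(a).
Comparing c=2 vs log_b(a)=0:
2 > 0 => Case 3
Result: T(n) = O(n^2)
Master Theorem case = 3


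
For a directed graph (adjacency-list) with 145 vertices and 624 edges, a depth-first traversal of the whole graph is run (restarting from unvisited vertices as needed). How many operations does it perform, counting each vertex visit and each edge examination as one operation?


A full DFS traversal visits each vertex once and examines each edge once.
V = 145
E = 624
Sum = 145 + 624 = 769


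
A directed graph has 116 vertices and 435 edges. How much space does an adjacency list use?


Adjacency list: one list head per vertex + one entry per edge
Vertex heads: 116
Edge entries: 435
Total = 116 + 435 = 551


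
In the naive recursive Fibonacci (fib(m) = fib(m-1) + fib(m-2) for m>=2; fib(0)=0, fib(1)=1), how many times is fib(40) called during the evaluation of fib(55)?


Let N(m) = number of times fib(m) is called while evaluating fib(55).
N(55) = 1 (the initial call).
N(54) = 1 (only fib(55) calls it).
For 1 <= m <= 53: fib(m) is called by fib(m+1) and fib(m+2), so
  N(m) = N(m+1) + N(m+2).
fib(0) is called only by fib(2), so N(0) = N(2).
Walk down from m=55:
  N(55)=1, N(54)=1, N(53)=2, N(52)=3, N(51)=5, N(50)=8, N(49)=13, N(48)=21, N(47)=34, N(46)=55, N(45)=89, N(44)=144, N(43)=233, N(42)=377, N(41)=610, N(40)=987
N(40) = 987


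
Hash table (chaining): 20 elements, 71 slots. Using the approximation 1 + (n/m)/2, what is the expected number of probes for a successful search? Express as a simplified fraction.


Computing expected probes:
alpha = 20/71
= 1 + alpha/2
= 1 + 20/(2*71)
= (2*71 + 20) / (2*71)
= 162/142 = 81/71


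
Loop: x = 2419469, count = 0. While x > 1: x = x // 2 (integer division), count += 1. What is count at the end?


The variable x halves each step:
x = 2419469 -> 1209734 -> 604867 -> 302433 -> 151216 -> 75608 -> 37804 -> 18902 -> 9451 -> 4725 -> 2362 -> 1181 -> 590 -> 295 -> 147 -> 73 -> 36 -> 18 -> 9 -> 4 -> 2 -> 1
Number of halvings = floor(log2(2419469)) = 21


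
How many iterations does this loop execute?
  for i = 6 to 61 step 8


The loop variable i takes values starting at 6 and increments by 8 each iteration.
Sequence: i = 6, 14, 22, 30, 38, 46, 54
The upper bound 61 is inclusive, so the count is floor((last - first) / step) + 1:
floor((61 - 6) / 8) + 1 = floor(55/8) + 1 = 6 + 1 = 7


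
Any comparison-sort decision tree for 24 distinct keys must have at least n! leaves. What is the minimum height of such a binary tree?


A binary decision tree of height h has at most 2^h leaves and needs at least n! of them, so h >= ceil(log2(n!)).
Compute 24! as a running product:
  x2 = 2, x3 = 6, x4 = 24, x5 = 120
  x6 = 720, x7 = 5040, x8 = 40320, x9 = 362880
  x10 = 3628800, x11 = 39916800, x12 = 479001600, x13 = 6227020800
  x14 = 87178291200, x15 = 1307674368000, x16 = 20922789888000, x17 = 355687428096000
  x18 = 6402373705728000, x19 = 121645100408832000, x20 = 2432902008176640000, x21 = 51090942171709440000
  x22 = 1124000727777607680000, x23 = 25852016738884976640000, x24 = 620448401733239439360000
24! = 620448401733239439360000
Bracket between powers of 2:
  2^79 = 604462909807314587353088 < 620448401733239439360000 <= 1208925819614629174706176 = 2^80
So ceil(log2(24!)) = 80


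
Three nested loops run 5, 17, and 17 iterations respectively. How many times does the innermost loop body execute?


Loop 1 (outermost): 5 iterations
Loop 2 (middle): 17 iterations per outer
Loop 3 (innermost): 17 iterations per middle
Total = 5 * 17 * 17 = 1445


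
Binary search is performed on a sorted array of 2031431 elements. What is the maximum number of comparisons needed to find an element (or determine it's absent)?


Binary search halves the search space each comparison:
  Step 1: search space = 2031431 -> 1015715
  Step 2: search space = 1015715 -> 507857
  Step 3: search space = 507857 -> 253928
  Step 4: search space = 253928 -> 126964
  Step 5: search space = 126964 -> 63482
  Step 6: search space = 63482 -> 31741
  Step 7: search space = 31741 -> 15870
  Step 8: search space = 15870 -> 7935
  Step 9: search space = 7935 -> 3967
  Step 10: search space = 3967 -> 1983
  Step 11: search space = 1983 -> 991
  Step 12: search space = 991 -> 495
  Step 13: search space = 495 -> 247
  Step 14: search space = 247 -> 123
  Step 15: search space = 123 -> 61
  Step 16: search space = 61 -> 30
  Step 17: search space = 30 -> 15
  Step 18: search space = 15 -> 7
  Step 19: search space = 7 -> 3
  Step 20: search space = 3 -> 1
  Step 21: search space = 1 (final check)
Maximum comparisons = floor(log2(2031431)) + 1 = 20 + 1 = 21


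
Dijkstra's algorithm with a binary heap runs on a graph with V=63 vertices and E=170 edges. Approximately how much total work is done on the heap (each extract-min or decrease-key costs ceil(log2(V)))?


Dijkstra with a binary heap: each vertex is extracted once, each edge may relax once.
Each heap operation costs O(log V).
V + E = 63 + 170 = 233
ceil(log2(63)) = 6 (since 2^5 = 32 < 63 <= 64 = 2^6)
Total heap work = (V+E) * ceil(log2(V)) = 233 * 6 = 1398


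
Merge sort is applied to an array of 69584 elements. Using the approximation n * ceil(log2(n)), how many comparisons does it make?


Merge sort divides the array into halves recursively.
Number of levels = ceil(log2(69584)) = 17
At each level, approximately n = 69584 comparisons are needed for merging.
Total comparisons ~ n * ceil(log2(n)) = 69584 * 17 = 1182928


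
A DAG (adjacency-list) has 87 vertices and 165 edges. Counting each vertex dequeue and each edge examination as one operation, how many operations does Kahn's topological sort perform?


V = 87 (vertex processing)
E = 165 (edge processing)
V + E = 87 + 165 = 252


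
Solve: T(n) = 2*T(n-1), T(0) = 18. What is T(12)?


Unrolling:
T(12) = 2*T(11) = 2^2*T(10) = ... = 2^12*T(0)
= 2^12 * 18
= 4096 * 18 = 73728


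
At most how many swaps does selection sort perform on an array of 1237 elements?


Each of the 1236 passes places one element in its final position.
Pass 1: swap minimum into position 0
Pass 2: swap minimum of remaining into position 1
...
Pass 1236: last two elements, one swap
Maximum swaps = 1237 - 1 = 1236


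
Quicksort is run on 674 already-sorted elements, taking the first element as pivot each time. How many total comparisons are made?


Sum of comparisons per partition:
673 + 672 + ... + 1 + 0
= 674 * (674 - 1) / 2
= 674 * 673 / 2
= 226801


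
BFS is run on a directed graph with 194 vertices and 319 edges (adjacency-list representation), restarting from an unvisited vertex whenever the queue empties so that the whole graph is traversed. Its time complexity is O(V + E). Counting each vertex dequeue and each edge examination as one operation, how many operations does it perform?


A full BFS traversal dequeues each vertex exactly once and examines each directed edge exactly once.
V = 194 (vertex processing cost)
E = 319 (edge examination cost)
Total operations proportional to V + E = 194 + 319 = 513


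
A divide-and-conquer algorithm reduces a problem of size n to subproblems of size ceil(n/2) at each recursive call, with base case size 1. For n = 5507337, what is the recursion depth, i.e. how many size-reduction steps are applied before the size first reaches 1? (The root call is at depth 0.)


Each step divides the size by 2 (rounding up); after k steps the size is ceil(n/2^k), which equals 1 exactly when 2^k >= n.
So the depth is the smallest k with 2^k >= 5507337, i.e. ceil(log_2(5507337)).
2^22 = 4194304 < 5507337 <= 8388608 = 2^23
Recursion depth = 23


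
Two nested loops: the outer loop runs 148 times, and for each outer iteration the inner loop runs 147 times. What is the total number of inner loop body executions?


Outer loop: 148 iterations
Inner loop: 147 iterations per outer iteration
Total = 148 * 147 = 21756


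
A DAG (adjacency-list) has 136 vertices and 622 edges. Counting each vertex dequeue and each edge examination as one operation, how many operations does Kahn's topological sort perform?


V = 136 (vertex processing)
E = 622 (edge processing)
V + E = 136 + 622 = 758


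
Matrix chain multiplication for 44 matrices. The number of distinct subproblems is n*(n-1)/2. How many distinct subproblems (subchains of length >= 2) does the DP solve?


Subproblems are indexed by (i, j) where i < j.
Number of such pairs = n*(n-1)/2
= 44 * 43 / 2
= 946


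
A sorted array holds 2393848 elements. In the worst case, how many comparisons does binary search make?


Halving sequence: 2393848 -> 1196924 -> 598462 -> 299231 -> 149615 -> 74807 -> 37403 -> 18701 -> 9350 -> 4675 -> 2337 -> 1168 -> 584 -> 292 -> 146 -> 73 -> 36 -> 18 -> 9 -> 4 -> 2 -> 1
Number of halvings = 21
Max comparisons = 21 + 1 = 22


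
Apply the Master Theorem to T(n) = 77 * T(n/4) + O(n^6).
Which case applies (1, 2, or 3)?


The Master Theorem: T(n) = a*T(n/b) + O(n^c)
  a = 77, b = 4, c = 6
log_b(a) = log_4(77) ~ 3.133
Compare b^c with a: 4^6 = 4096 > 77, so c > log_b(a).
Since c > log_b(a), Case 3 applies.
T(n) = O(n^6)
Master Theorem case = 3


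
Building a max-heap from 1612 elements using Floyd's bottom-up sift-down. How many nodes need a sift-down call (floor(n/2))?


In a heap of 1612 elements (0-indexed array):
  Last element index: 1611
  Parent of last element: floor((1611 - 1) / 2) = 805
  Internal nodes: indices 0 to 805
  Count = floor(1612/2) = 806


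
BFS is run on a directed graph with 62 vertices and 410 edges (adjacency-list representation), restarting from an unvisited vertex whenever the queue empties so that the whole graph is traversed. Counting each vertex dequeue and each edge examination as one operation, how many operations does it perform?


A full BFS traversal dequeues each vertex exactly once and examines each directed edge exactly once.
V = 62 (vertex processing cost)
E = 410 (edge examination cost)
Total operations proportional to V + E = 62 + 410 = 472


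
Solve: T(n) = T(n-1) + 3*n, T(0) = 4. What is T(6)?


Expanding the recurrence:
T(6) = T(5) + 3*6
       = T(4) + 3*5 + 3*6
       ...
       = T(0) + 3*(1 + 2 + ... + 6)
       = 4 + 3 * 6*7/2
       = 4 + 3 * 21
       = 4 + 63 = 67


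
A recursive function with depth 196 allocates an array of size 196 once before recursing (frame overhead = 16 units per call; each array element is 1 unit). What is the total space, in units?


Array allocation: 196 units (allocated once)
Stack frames: 196 deep * 16 per frame = 3136 units
Total = 196 + 3136 = 3332


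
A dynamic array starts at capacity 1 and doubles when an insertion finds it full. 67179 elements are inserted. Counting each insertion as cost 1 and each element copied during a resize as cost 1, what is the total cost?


n = 67179
Insertion costs: 67179
Resizes copy 1, 2, 4, ... up to the largest power of 2 that is <= n-1 = 67178, i.e. 65536.
Copy costs = 1 + 2 + 4 + 8 + 16 + 32 + 64 + 128 + 256 + 512 + 1024 + 2048 + 4096 + 8192 + 16384 + 32768 + 65536 = 131071
Total = 67179 + 131071 = 198250


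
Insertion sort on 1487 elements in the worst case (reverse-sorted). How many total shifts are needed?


In the worst case (reverse-sorted), each element shifts past all previous:
  Element 1: 1 shifts
  Element 2: 2 shifts
  Element 3: 3 shifts
  Element 4: 4 shifts
  Element 5: 5 shifts
  ...
  Element 1486: 1486 shifts
Total = 1 + 2 + ... + 1486
= 1487*(1487-1)/2 = 1104841


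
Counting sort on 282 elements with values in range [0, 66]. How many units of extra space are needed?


Output array size: 282 (to store sorted result)
Count array size: 67 (one slot per possible value, range 0 to 66)
Total extra space = 282 + 67 = 349


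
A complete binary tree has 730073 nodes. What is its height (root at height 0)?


In a complete binary tree, level k holds nodes 2^k .. 2^(k+1)-1 (1-indexed).
Height = floor(log2(n)) = floor(log2(730073)) = 19
Check: 2^19 = 524288 <= 730073 < 1048576 = 2^20


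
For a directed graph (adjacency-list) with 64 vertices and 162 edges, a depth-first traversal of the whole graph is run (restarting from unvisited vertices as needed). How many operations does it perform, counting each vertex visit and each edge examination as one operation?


A full DFS traversal visits each vertex once and examines each edge once.
V = 64
E = 162
Sum = 64 + 162 = 226


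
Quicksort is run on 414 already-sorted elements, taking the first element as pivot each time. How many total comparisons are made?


Sum of comparisons per partition:
413 + 412 + ... + 1 + 0
= 414 * (414 - 1) / 2
= 414 * 413 / 2
= 85491


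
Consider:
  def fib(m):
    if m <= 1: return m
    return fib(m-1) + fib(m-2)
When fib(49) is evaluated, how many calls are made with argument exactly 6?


Let N(m) = number of times fib(m) is called while evaluating fib(49).
N(49) = 1 (the initial call).
N(48) = 1 (only fib(49) calls it).
For 1 <= m <= 47: fib(m) is called by fib(m+1) and fib(m+2), so
  N(m) = N(m+1) + N(m+2).
fib(0) is called only by fib(2), so N(0) = N(2).
Walk down from m=49:
  N(49)=1, N(48)=1, N(47)=2, N(46)=3, N(45)=5, N(44)=8, N(43)=13, N(42)=21, N(41)=34, N(40)=55, N(39)=89, N(38)=144, N(37)=233, N(36)=377, N(35)=610, N(34)=987, N(33)=1597, N(32)=2584, N(31)=4181, N(30)=6765, N(29)=10946, N(28)=17711, N(27)=28657, N(26)=46368, N(25)=75025, N(24)=121393, N(23)=196418, N(22)=317811, N(21)=514229, N(20)=832040, N(19)=1346269, N(18)=2178309, N(17)=3524578, N(16)=5702887, N(15)=9227465, N(14)=14930352, N(13)=24157817, N(12)=39088169, N(11)=63245986, N(10)=102334155, N(9)=165580141, N(8)=267914296, N(7)=433494437, N(6)=701408733
N(6) = 701408733


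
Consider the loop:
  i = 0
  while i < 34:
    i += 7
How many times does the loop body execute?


Starting at i = 0, each iteration adds 7.
Iterations until i >= 34:
  Iteration 1: i = 0 -> i = 7
  Iteration 2: i = 7 -> i = 14
  Iteration 3: i = 14 -> i = 21
  Iteration 4: i = 21 -> i = 28
  Iteration 5: i = 28 -> i = 35
Total iterations = ceil(34/7) = 5


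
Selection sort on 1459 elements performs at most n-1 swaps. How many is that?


Each of the 1458 passes places one element in its final position.
Pass 1: swap minimum into position 0
Pass 2: swap minimum of remaining into position 1
...
Pass 1458: last two elements, one swap
Maximum swaps = 1459 - 1 = 1458


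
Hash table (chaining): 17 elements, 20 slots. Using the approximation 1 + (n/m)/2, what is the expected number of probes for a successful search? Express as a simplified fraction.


Computing expected probes:
alpha = 17/20
= 1 + alpha/2
= 1 + 17/(2*20)
= (2*20 + 17) / (2*20)
= 57/40


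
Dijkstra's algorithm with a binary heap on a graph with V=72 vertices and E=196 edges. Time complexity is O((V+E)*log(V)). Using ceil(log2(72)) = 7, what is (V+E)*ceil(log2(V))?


Dijkstra with a binary heap: each vertex is extracted once, each edge may relax once.
Each heap operation costs O(log V).
V + E = 72 + 196 = 268
ceil(log2(72)) = 7 (since 2^6 = 64 < 72 <= 128 = 2^7)
Total heap work = (V+E) * ceil(log2(V)) = 268 * 7 = 1876


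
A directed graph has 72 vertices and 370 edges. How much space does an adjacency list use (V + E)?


Adjacency list: one list head per vertex + one entry per edge
Vertex heads: 72
Edge entries: 370
Total = 72 + 370 = 442


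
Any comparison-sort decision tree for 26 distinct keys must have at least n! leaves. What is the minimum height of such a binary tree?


A binary decision tree of height h has at most 2^h leaves and needs at least n! of them, so h >= ceil(log2(n!)).
Compute 26! as a running product:
  x2 = 2, x3 = 6, x4 = 24, x5 = 120
  x6 = 720, x7 = 5040, x8 = 40320, x9 = 362880
  x10 = 3628800, x11 = 39916800, x12 = 479001600, x13 = 6227020800
  x14 = 87178291200, x15 = 1307674368000, x16 = 20922789888000, x17 = 355687428096000
  x18 = 6402373705728000, x19 = 121645100408832000, x20 = 2432902008176640000, x21 = 51090942171709440000
  x22 = 1124000727777607680000, x23 = 25852016738884976640000, x24 = 620448401733239439360000, x25 = 15511210043330985984000000
  x26 = 403291461126605635584000000
26! = 403291461126605635584000000
Bracket between powers of 2:
  2^88 = 309485009821345068724781056 < 403291461126605635584000000 <= 618970019642690137449562112 = 2^89
So ceil(log2(26!)) = 89


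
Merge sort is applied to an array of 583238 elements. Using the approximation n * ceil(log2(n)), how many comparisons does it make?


Merge sort divides the array into halves recursively.
Number of levels = ceil(log2(583238)) = 20
At each level, approximately n = 583238 comparisons are needed for merging.
Total comparisons ~ n * ceil(log2(n)) = 583238 * 20 = 11664760


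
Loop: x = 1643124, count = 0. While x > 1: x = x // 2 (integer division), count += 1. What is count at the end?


The variable x halves each step:
x = 1643124 -> 821562 -> 410781 -> 205390 -> 102695 -> 51347 -> 25673 -> 12836 -> 6418 -> 3209 -> 1604 -> 802 -> 401 -> 200 -> 100 -> 50 -> 25 -> 12 -> 6 -> 3 -> 1
Number of halvings = floor(log2(1643124)) = 20


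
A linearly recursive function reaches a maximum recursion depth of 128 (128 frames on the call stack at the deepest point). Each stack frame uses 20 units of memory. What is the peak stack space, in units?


Maximum recursion depth = 128 frames
Memory per frame = 20 units
Total stack space = depth * frame_size
= 128 * 20 = 2560


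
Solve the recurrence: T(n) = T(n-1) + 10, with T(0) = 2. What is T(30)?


Unrolling the recurrence:
T(30) = T(29) + 10
       = T(28) + 10 + 10
       = T(27) + 10*3
       ...
       = T(0) + 10*30
       = 2 + 300 = 302


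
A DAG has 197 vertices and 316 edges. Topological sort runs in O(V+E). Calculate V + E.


V = 197 (vertex processing)
E = 316 (edge processing)
V + E = 197 + 316 = 513


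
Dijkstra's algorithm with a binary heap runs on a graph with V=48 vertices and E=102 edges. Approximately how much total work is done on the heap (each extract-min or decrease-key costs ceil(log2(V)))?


Dijkstra with a binary heap: each vertex is extracted once, each edge may relax once.
Each heap operation costs O(log V).
V + E = 48 + 102 = 150
ceil(log2(48)) = 6 (since 2^5 = 32 < 48 <= 64 = 2^6)
Total heap work = (V+E) * ceil(log2(V)) = 150 * 6 = 900


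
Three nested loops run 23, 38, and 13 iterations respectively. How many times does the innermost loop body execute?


Loop 1 (outermost): 23 iterations
Loop 2 (middle): 38 iterations per outer
Loop 3 (innermost): 13 iterations per middle
Total = 23 * 38 * 13 = 11362


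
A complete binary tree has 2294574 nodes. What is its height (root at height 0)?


In a complete binary tree, level k holds nodes 2^k .. 2^(k+1)-1 (1-indexed).
Height = floor(log2(n)) = floor(log2(2294574)) = 21
Check: 2^21 = 2097152 <= 2294574 < 4194304 = 2^22


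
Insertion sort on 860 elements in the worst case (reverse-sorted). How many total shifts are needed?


In the worst case (reverse-sorted), each element shifts past all previous:
  Element 1: 1 shifts
  Element 2: 2 shifts
  Element 3: 3 shifts
  Element 4: 4 shifts
  Element 5: 5 shifts
  ...
  Element 859: 859 shifts
Total = 1 + 2 + ... + 859
= 860*(860-1)/2 = 369370


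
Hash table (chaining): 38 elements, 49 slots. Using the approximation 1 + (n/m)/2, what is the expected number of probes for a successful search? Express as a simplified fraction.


Computing expected probes:
alpha = 38/49
= 1 + alpha/2
= 1 + 38/(2*49)
= (2*49 + 38) / (2*49)
= 136/98 = 68/49


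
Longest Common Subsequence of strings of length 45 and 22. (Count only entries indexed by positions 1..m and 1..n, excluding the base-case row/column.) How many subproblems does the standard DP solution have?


DP table indexed by positions in both strings.
First string: 45 positions
Second string: 22 positions
Total = 45 * 22 = 990


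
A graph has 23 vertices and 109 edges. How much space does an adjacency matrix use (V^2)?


Adjacency matrix: V x V grid of entries
Space = V^2 = 23^2 = 23 * 23 = 529


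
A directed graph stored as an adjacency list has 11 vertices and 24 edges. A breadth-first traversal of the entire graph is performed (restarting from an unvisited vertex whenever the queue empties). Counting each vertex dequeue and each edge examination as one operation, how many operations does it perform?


A full BFS traversal dequeues each vertex once and examines each edge once.
Vertex visits: 11
Edge visits: 24
V + E = 11 + 24 = 35


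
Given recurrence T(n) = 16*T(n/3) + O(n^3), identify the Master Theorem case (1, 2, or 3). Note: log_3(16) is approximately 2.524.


Master Theorem parameters: a=16, b=3, c=3
log_b(a) = 2.524
Compare b^c with a: 3^3 = 27 > 16, so c > log_b(a).
Comparing c=3 vs log_b(a)=2.524:
3 > 2.524 => Case 3
Result: T(n) = O(n^3)
Master Theorem case = 3


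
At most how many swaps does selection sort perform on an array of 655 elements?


Each of the 654 passes places one element in its final position.
Pass 1: swap minimum into position 0
Pass 2: swap minimum of remaining into position 1
...
Pass 654: last two elements, one swap
Maximum swaps = 655 - 1 = 654
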